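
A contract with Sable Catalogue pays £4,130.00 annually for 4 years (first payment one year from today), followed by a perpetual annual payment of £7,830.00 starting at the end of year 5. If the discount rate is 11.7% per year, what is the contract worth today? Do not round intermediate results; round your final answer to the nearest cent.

£55613.51

PV of 4-year annuity: £4,130.00 × [1 − (1+0.117)^−4] / 0.117 = 12623.92592
Perpetuity value at year 4: £7,830.00 / 0.117 = 66923.07692
PV of perpetuity: 66923.07692 / (1+0.117)^4 = 42989.58056
Total PV = 12623.92592 + 42989.58056 = 55613.50648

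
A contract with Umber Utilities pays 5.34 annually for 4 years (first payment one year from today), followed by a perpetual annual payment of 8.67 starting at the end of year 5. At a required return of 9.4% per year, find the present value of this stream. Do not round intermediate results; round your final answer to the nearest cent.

81.54

PV of 4-year annuity: 5.34 × [1 − (1+0.094)^−4] / 0.094 = 17.14930
Perpetuity value at year 4: 8.67 / 0.094 = 92.23404
PV of perpetuity: 92.23404 / (1+0.094)^4 = 64.39052
Total PV = 17.14930 + 64.39052 = 81.53982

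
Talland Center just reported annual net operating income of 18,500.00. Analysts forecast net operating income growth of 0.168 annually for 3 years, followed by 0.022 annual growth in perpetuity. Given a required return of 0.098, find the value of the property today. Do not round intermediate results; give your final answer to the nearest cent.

362336.35

D_1 = 21608.00000
D_2 = 25238.14400
D_3 = 29478.15219
Terminal value at year 3: TV = D_3×(1+g_2)/(r−g_2) = 30126.67154/0.076 = 396403.57290
P_0 = D_1/(1+r)^1 + D_2/(1+r)^2 + D_3/(1+r)^3 + TV/(1+r)^3
    = 19679.41712 + 20934.02477 + 22268.61651 + 299454.29049 = 362336.34890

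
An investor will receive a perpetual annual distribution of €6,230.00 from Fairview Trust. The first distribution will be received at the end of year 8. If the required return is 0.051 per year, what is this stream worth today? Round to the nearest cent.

Value at end of year 7: C / r = €6,230.00 / 0.051 = €122,156.8627
Discount to today: PV = €122,156.8627 / (1 + 0.051)^7 = €122,156.8627 / 1.416508 = €86,238.04

€86238.04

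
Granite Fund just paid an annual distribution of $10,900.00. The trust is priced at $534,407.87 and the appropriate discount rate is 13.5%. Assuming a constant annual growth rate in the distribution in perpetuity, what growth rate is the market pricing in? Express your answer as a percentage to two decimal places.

11.23%

P = D₀(1+g)/(r−g) ⇒ P(r−g) = D₀(1+g) ⇒ g(P+D₀) = P·r − D₀
g = (P·r − D₀)/(P + D₀) = ($534,407.87×0.135 − $10,900.00) / ($534,407.87 + $10,900.00) = 0.112313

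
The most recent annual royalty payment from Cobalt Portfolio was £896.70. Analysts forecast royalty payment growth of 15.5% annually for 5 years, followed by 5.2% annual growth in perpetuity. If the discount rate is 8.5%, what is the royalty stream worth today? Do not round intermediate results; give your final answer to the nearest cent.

D_1 = 1035.68850
D_2 = 1196.22022
D_3 = 1381.63435
D_4 = 1595.78768
D_5 = 1843.13477
Terminal value at year 5: TV = D_5×(1+g_2)/(r−g_2) = 1938.97777/0.033 = 58756.90222
P_0 = D_1/(1+r)^1 + D_2/(1+r)^2 + D_3/(1+r)^3 + D_4/(1+r)^4 + D_5/(1+r)^5 + TV/(1+r)^5
    = 954.55161 + 1016.13559 + 1081.69272 + 1151.47935 + 1225.76834 + 39076.00891 = 44505.63652

£44505.64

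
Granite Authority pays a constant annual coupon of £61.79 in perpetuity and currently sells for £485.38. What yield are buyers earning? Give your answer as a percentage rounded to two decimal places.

P = C/r ⇒ r = C/P = £61.79/£485.38 = 0.127302

12.73%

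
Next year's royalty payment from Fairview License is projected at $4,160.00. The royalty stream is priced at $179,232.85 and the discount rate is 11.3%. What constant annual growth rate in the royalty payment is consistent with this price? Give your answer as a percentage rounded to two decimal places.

P = D₁/(r−g) ⇒ g = r − D₁/P = 0.113 − $4,160.00/$179,232.85 = 0.089790

8.98%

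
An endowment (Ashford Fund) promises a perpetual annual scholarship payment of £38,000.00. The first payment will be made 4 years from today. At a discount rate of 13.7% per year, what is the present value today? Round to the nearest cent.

Value at end of year 3: C / r = £38,000.00 / 0.137 = £277,372.2628
Discount to today: PV = £277,372.2628 / (1 + 0.137)^3 = £277,372.2628 / 1.469878 = £188,704.23

£188704.23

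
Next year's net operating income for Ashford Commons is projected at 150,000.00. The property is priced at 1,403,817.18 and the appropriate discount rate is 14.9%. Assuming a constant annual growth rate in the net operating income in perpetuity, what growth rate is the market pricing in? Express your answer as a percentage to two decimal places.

4.21%

P = D₁/(r−g) ⇒ g = r − D₁/P = 0.149 − 150,000.00/1,403,817.18 = 0.042148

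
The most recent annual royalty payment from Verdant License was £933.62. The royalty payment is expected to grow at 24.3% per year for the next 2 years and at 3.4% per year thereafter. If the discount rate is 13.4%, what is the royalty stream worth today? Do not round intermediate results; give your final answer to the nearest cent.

D_1 = 1160.48966
D_2 = 1442.48865
Terminal value at year 2: TV = D_2×(1+g_2)/(r−g_2) = 1491.53326/0.1 = 14915.33261
P_0 = D_1/(1+r)^1 + D_2/(1+r)^2 + TV/(1+r)^2
    = 1023.35949 + 1121.72473 + 11598.63371 = 13743.71793

£13743.72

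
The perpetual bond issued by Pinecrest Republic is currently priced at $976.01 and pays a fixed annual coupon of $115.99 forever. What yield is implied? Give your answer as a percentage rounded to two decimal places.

P = C/r ⇒ r = C/P = $115.99/$976.01 = 0.118841

11.88%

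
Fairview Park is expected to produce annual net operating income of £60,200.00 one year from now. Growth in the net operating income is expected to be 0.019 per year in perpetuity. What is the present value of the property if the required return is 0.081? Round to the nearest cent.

£970967.74

Growing perpetuity: P = D₁ / (r − g) = £60,200.0000 / (0.081 − 0.019) = £970,967.74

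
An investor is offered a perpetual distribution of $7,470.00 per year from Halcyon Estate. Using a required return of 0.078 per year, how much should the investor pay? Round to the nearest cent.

$95769.23

Level perpetuity: PV = C / r = $7,470.00 / 0.078 = $95,769.23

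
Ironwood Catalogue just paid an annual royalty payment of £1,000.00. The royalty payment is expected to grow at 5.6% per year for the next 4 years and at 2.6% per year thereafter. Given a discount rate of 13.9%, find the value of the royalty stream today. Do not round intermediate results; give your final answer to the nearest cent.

D_1 = 1056.00000
D_2 = 1115.13600
D_3 = 1177.58362
D_4 = 1243.52830
Terminal value at year 4: TV = D_4×(1+g_2)/(r−g_2) = 1275.86003/0.113 = 11290.79676
P_0 = D_1/(1+r)^1 + D_2/(1+r)^2 + D_3/(1+r)^3 + D_4/(1+r)^4 + TV/(1+r)^4
    = 927.12906 + 859.56829 + 796.93075 + 738.85765 + 6708.56595 = 10031.05171

£10031.05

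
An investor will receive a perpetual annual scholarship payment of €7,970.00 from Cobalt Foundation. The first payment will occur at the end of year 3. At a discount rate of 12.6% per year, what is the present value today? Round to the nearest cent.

Value at end of year 2: C / r = €7,970.00 / 0.126 = €63,253.9683
Discount to today: PV = €63,253.9683 / (1 + 0.126)^2 = €63,253.9683 / 1.267876 = €49,889.71

€49889.71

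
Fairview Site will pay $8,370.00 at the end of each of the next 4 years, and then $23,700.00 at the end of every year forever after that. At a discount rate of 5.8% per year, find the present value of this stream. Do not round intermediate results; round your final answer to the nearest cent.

$355256.44

PV of 4-year annuity: $8,370.00 × [1 − (1+0.058)^−4] / 0.058 = 29136.25374
Perpetuity value at year 4: $23,700.00 / 0.058 = 408620.68966
PV of perpetuity: 408620.68966 / (1+0.058)^4 = 326120.18623
Total PV = 29136.25374 + 326120.18623 = 355256.43997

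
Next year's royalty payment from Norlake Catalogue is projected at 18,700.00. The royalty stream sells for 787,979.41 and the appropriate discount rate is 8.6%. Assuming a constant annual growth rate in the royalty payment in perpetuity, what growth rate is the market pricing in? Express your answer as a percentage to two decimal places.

P = D₁/(r−g) ⇒ g = r − D₁/P = 0.086 − 18,700.00/787,979.41 = 0.062268

6.23%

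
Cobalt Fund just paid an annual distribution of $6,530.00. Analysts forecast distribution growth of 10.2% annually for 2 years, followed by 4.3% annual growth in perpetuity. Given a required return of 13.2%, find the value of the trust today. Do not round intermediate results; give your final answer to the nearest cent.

$85068.76

D_1 = 7196.06000
D_2 = 7930.05812
Terminal value at year 2: TV = D_2×(1+g_2)/(r−g_2) = 8271.05062/0.089 = 92933.15302
P_0 = D_1/(1+r)^1 + D_2/(1+r)^2 + TV/(1+r)^2
    = 6356.94346 + 6188.47323 + 72523.34358 = 85068.76027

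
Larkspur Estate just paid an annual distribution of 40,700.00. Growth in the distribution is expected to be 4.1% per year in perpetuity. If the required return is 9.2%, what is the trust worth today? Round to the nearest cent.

D₁ = D₀ × (1 + g) = 40,700.00 × 1.041 = 42,368.7000
Growing perpetuity: P = D₁ / (r − g) = 42,368.7000 / (0.092 − 0.041) = 830,758.82

830758.82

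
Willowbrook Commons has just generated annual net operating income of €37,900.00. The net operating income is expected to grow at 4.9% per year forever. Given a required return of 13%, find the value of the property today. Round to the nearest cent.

€490828.40

D₁ = D₀ × (1 + g) = €37,900.00 × 1.049 = €39,757.1000
Growing perpetuity: P = D₁ / (r − g) = €39,757.1000 / (0.13 − 0.049) = €490,828.40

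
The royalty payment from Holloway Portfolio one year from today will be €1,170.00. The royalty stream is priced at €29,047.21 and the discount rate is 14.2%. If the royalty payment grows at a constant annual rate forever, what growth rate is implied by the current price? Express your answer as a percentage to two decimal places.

P = D₁/(r−g) ⇒ g = r − D₁/P = 0.142 − €1,170.00/€29,047.21 = 0.101721

10.17%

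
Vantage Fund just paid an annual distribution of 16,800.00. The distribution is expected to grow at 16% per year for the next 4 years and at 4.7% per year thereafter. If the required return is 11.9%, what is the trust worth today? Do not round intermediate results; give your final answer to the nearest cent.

D_1 = 19488.00000
D_2 = 22606.08000
D_3 = 26223.05280
D_4 = 30418.74125
Terminal value at year 4: TV = D_4×(1+g_2)/(r−g_2) = 31848.42209/0.072 = 442339.19565
P_0 = D_1/(1+r)^1 + D_2/(1+r)^2 + D_3/(1+r)^3 + D_4/(1+r)^4 + TV/(1+r)^4
    = 17415.54960 + 18053.65284 + 18715.13610 + 19400.85601 + 282120.78121 = 355705.97577

355705.98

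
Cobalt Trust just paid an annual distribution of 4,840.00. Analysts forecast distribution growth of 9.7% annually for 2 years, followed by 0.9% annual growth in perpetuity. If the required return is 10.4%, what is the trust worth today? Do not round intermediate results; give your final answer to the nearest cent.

60344.20

D_1 = 5309.48000
D_2 = 5824.49956
Terminal value at year 2: TV = D_2×(1+g_2)/(r−g_2) = 5876.92006/0.095 = 61862.31638
P_0 = D_1/(1+r)^1 + D_2/(1+r)^2 + TV/(1+r)^2
    = 4809.31159 + 4778.81777 + 50756.07506 = 60344.20442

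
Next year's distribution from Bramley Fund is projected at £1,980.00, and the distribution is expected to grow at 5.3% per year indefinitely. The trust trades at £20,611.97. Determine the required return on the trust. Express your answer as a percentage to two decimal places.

P = D₁/(r − g) ⇒ r = D₁/P + g = £1,980.0000/£20,611.97 + 0.053 = 0.096061 + 0.053 = 0.149061

14.91%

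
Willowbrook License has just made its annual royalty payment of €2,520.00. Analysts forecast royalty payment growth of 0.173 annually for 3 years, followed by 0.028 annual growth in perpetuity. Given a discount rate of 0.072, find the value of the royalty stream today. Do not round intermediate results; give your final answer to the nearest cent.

€86210.99

D_1 = 2955.96000
D_2 = 3467.34108
D_3 = 4067.19109
Terminal value at year 3: TV = D_3×(1+g_2)/(r−g_2) = 4181.07244/0.044 = 95024.37357
P_0 = D_1/(1+r)^1 + D_2/(1+r)^2 + D_3/(1+r)^3 + TV/(1+r)^3
    = 2757.42537 + 3017.22011 + 3301.49179 + 77134.85354 = 86210.99081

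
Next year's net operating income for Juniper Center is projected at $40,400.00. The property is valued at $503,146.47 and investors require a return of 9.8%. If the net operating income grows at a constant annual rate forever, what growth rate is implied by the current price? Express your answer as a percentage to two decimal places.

P = D₁/(r−g) ⇒ g = r − D₁/P = 0.098 − $40,400.00/$503,146.47 = 0.017705

1.77%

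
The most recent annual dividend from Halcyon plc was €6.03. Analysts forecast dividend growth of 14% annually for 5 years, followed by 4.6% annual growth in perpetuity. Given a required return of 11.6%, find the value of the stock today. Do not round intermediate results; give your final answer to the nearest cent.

€132.37

D_1 = 6.87420
D_2 = 7.83659
D_3 = 8.93371
D_4 = 10.18443
D_5 = 11.61025
Terminal value at year 5: TV = D_5×(1+g_2)/(r−g_2) = 12.14432/0.07 = 173.49031
P_0 = D_1/(1+r)^1 + D_2/(1+r)^2 + D_3/(1+r)^3 + D_4/(1+r)^4 + D_5/(1+r)^5 + TV/(1+r)^5
    = 6.15968 + 6.29214 + 6.42746 + 6.56568 + 6.70688 + 100.21996 = 132.37181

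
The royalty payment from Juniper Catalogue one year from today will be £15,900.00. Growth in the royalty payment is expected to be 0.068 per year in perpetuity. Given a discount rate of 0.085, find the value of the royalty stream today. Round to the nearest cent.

Growing perpetuity: P = D₁ / (r − g) = £15,900.0000 / (0.085 − 0.068) = £935,294.12

£935294.12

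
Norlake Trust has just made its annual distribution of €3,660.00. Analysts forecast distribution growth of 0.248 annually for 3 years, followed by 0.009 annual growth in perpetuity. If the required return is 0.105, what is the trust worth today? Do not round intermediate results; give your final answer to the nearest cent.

D_1 = 4567.68000
D_2 = 5700.46464
D_3 = 7114.17987
Terminal value at year 3: TV = D_3×(1+g_2)/(r−g_2) = 7178.20749/0.096 = 74772.99468
P_0 = D_1/(1+r)^1 + D_2/(1+r)^2 + D_3/(1+r)^3 + TV/(1+r)^3
    = 4133.64706 + 4668.58962 + 5272.76004 + 55418.90501 = 69493.90173

€69493.90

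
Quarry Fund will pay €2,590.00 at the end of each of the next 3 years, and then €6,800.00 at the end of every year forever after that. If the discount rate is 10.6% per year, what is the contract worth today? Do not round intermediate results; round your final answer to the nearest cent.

€53790.91

PV of 3-year annuity: €2,590.00 × [1 − (1+0.106)^−3] / 0.106 = 6373.51431
Perpetuity value at year 3: €6,800.00 / 0.106 = 64150.94340
PV of perpetuity: 64150.94340 / (1+0.106)^3 = 47417.39231
Total PV = 6373.51431 + 47417.39231 = 53790.90662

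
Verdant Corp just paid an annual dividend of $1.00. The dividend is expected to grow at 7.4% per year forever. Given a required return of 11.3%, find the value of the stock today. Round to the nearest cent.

D₁ = D₀ × (1 + g) = $1.00 × 1.074 = $1.0740
Growing perpetuity: P = D₁ / (r − g) = $1.0740 / (0.113 − 0.074) = $27.54

$27.54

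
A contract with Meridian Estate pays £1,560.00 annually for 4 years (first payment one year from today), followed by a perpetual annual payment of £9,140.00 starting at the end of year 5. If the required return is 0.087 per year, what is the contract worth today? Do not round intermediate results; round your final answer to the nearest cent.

£80337.81

PV of 4-year annuity: £1,560.00 × [1 − (1+0.087)^−4] / 0.087 = 5087.42271
Perpetuity value at year 4: £9,140.00 / 0.087 = 105057.47126
PV of perpetuity: 105057.47126 / (1+0.087)^4 = 75250.39202
Total PV = 5087.42271 + 75250.39202 = 80337.81474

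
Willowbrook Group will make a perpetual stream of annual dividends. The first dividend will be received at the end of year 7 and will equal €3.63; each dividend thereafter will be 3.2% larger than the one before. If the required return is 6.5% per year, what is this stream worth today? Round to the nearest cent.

€75.39

Value at end of year 6: C₁ / (r − g) = €3.63 / (0.065 − 0.032) = €110.0000
Discount to today: PV = €110.0000 / (1 + 0.065)^6 = €110.0000 / 1.459142 = €75.39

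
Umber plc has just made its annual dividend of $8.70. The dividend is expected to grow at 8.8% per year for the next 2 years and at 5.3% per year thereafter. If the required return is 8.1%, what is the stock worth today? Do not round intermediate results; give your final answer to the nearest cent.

$349.00

D_1 = 9.46560
D_2 = 10.29857
Terminal value at year 2: TV = D_2×(1+g_2)/(r−g_2) = 10.84440/0.028 = 387.29990
P_0 = D_1/(1+r)^1 + D_2/(1+r)^2 + TV/(1+r)^2
    = 8.75634 + 8.81304 + 331.43319 = 349.00256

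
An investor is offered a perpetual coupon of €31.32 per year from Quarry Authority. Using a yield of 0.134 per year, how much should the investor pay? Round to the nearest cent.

€233.73

Level perpetuity: PV = C / r = €31.32 / 0.134 = €233.73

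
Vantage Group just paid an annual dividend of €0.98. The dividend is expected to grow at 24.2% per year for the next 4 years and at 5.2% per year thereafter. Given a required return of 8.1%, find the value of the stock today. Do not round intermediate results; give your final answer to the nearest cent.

€67.56

D_1 = 1.21716
D_2 = 1.51171
D_3 = 1.87755
D_4 = 2.33191
Terminal value at year 4: TV = D_4×(1+g_2)/(r−g_2) = 2.45317/0.029 = 84.59218
P_0 = D_1/(1+r)^1 + D_2/(1+r)^2 + D_3/(1+r)^3 + D_4/(1+r)^4 + TV/(1+r)^4
    = 1.12596 + 1.29365 + 1.48632 + 1.70769 + 61.94802 = 67.56165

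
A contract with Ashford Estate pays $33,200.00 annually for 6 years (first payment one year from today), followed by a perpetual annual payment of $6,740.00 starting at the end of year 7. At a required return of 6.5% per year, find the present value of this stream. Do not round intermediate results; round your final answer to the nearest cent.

PV of 6-year annuity: $33,200.00 × [1 − (1+0.065)^−6] / 0.065 = 160721.65009
Perpetuity value at year 6: $6,740.00 / 0.065 = 103692.30769
PV of perpetuity: 103692.30769 / (1+0.065)^6 = 71063.87632
Total PV = 160721.65009 + 71063.87632 = 231785.52641

$231785.53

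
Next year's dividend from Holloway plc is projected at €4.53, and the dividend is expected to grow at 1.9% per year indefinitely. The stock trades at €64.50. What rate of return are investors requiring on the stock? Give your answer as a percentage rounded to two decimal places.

8.92%

P = D₁/(r − g) ⇒ r = D₁/P + g = €4.5300/€64.50 + 0.019 = 0.070233 + 0.019 = 0.089233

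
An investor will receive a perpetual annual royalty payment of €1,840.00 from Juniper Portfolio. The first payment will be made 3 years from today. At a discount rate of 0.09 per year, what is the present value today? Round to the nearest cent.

Value at end of year 2: C / r = €1,840.00 / 0.09 = €20,444.4444
Discount to today: PV = €20,444.4444 / (1 + 0.09)^2 = €20,444.4444 / 1.188100 = €17,207.68

€17207.68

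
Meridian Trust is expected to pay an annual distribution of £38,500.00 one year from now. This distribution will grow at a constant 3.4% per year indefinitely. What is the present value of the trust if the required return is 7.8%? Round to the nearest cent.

Growing perpetuity: P = D₁ / (r − g) = £38,500.0000 / (0.078 − 0.034) = £875,000.00

£875000.00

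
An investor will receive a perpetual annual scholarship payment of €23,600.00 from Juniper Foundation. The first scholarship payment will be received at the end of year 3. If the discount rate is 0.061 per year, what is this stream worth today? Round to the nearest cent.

€343677.74

Value at end of year 2: C / r = €23,600.00 / 0.061 = €386,885.2459
Discount to today: PV = €386,885.2459 / (1 + 0.061)^2 = €386,885.2459 / 1.125721 = €343,677.74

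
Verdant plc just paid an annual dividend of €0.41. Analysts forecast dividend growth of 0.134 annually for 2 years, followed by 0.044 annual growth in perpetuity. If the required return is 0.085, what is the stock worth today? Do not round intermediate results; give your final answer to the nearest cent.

D_1 = 0.46494
D_2 = 0.52724
Terminal value at year 2: TV = D_2×(1+g_2)/(r−g_2) = 0.55044/0.041 = 13.42538
P_0 = D_1/(1+r)^1 + D_2/(1+r)^2 + TV/(1+r)^2
    = 0.42852 + 0.44787 + 11.40426 = 12.28065

€12.28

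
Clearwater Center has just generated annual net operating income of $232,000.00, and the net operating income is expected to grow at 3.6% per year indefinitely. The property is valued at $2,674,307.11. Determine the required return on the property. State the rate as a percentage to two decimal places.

D₁ = $232,000.00 × 1.036 = $240,352.0000
P = D₁/(r − g) ⇒ r = D₁/P + g = $240,352.0000/$2,674,307.11 + 0.036 = 0.089874 + 0.036 = 0.125874

12.59%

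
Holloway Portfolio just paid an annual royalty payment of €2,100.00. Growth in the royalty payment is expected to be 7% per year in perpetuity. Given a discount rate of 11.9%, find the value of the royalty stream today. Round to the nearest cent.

€45857.14

D₁ = D₀ × (1 + g) = €2,100.00 × 1.07 = €2,247.0000
Growing perpetuity: P = D₁ / (r − g) = €2,247.0000 / (0.119 − 0.07) = €45,857.14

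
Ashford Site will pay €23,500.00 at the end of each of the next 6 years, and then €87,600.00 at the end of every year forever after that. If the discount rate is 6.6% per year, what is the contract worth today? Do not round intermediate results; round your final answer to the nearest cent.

PV of 6-year annuity: €23,500.00 × [1 − (1+0.066)^−6] / 0.066 = 113410.38093
Perpetuity value at year 6: €87,600.00 / 0.066 = 1327272.72727
PV of perpetuity: 1327272.72727 / (1+0.066)^6 = 904517.43495
Total PV = 113410.38093 + 904517.43495 = 1017927.81588

€1017927.82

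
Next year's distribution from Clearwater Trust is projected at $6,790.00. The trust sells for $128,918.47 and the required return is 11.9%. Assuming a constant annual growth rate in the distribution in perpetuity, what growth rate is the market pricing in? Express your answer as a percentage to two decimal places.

6.63%

P = D₁/(r−g) ⇒ g = r − D₁/P = 0.119 − $6,790.00/$128,918.47 = 0.066331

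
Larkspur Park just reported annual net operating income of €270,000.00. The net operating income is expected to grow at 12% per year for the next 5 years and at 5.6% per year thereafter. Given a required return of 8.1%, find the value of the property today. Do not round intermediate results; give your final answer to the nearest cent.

D_1 = 302400.00000
D_2 = 338688.00000
D_3 = 379330.56000
D_4 = 424850.22720
D_5 = 475832.25446
Terminal value at year 5: TV = D_5×(1+g_2)/(r−g_2) = 502478.86071/0.025 = 20099154.42856
P_0 = D_1/(1+r)^1 + D_2/(1+r)^2 + D_3/(1+r)^3 + D_4/(1+r)^4 + D_5/(1+r)^5 + TV/(1+r)^5
    = 279740.98057 + 289833.39338 + 300289.91728 + 311123.68858 + 322348.31750 + 13615992.93102 = 15119329.22834

€15119329.23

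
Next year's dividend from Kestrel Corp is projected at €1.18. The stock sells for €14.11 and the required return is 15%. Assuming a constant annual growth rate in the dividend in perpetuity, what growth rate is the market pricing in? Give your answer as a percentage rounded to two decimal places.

P = D₁/(r−g) ⇒ g = r − D₁/P = 0.15 − €1.18/€14.11 = 0.066371

6.64%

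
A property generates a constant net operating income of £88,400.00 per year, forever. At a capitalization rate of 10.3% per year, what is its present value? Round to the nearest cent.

£858252.43

Level perpetuity: PV = C / r = £88,400.00 / 0.103 = £858,252.43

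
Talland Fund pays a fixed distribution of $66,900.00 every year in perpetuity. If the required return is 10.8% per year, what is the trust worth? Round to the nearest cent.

Level perpetuity: PV = C / r = $66,900.00 / 0.108 = $619,444.44

$619444.44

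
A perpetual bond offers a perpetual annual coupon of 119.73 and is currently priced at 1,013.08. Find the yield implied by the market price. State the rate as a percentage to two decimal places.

11.82%

P = C/r ⇒ r = C/P = 119.73/1,013.08 = 0.118184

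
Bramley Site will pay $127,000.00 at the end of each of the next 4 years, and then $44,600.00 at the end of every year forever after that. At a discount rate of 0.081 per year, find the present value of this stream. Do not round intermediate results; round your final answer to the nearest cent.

$822930.15

PV of 4-year annuity: $127,000.00 × [1 − (1+0.081)^−4] / 0.081 = 419705.50769
Perpetuity value at year 4: $44,600.00 / 0.081 = 550617.28395
PV of perpetuity: 550617.28395 / (1+0.081)^4 = 403224.64109
Total PV = 419705.50769 + 403224.64109 = 822930.14878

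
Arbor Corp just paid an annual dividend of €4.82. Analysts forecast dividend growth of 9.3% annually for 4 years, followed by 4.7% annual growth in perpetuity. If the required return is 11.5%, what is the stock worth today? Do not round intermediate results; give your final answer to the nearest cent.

D_1 = 5.26826
D_2 = 5.75821
D_3 = 6.29372
D_4 = 6.87904
Terminal value at year 4: TV = D_4×(1+g_2)/(r−g_2) = 7.20235/0.068 = 105.91695
P_0 = D_1/(1+r)^1 + D_2/(1+r)^2 + D_3/(1+r)^3 + D_4/(1+r)^4 + TV/(1+r)^4
    = 4.72490 + 4.63167 + 4.54028 + 4.45070 + 68.52767 = 86.87522

€86.88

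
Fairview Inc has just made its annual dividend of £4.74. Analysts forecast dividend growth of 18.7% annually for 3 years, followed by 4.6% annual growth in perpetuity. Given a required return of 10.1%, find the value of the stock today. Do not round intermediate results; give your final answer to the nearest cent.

D_1 = 5.62638
D_2 = 6.67851
D_3 = 7.92740
Terminal value at year 3: TV = D_3×(1+g_2)/(r−g_2) = 8.29206/0.055 = 150.76464
P_0 = D_1/(1+r)^1 + D_2/(1+r)^2 + D_3/(1+r)^3 + TV/(1+r)^3
    = 5.11025 + 5.50941 + 5.93976 + 112.96334 = 129.52275

£129.52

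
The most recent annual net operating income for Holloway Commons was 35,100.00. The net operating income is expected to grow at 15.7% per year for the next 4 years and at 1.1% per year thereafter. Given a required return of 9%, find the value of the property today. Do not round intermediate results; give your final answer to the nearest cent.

D_1 = 40610.70000
D_2 = 46986.57990
D_3 = 54363.47294
D_4 = 62898.53820
Terminal value at year 4: TV = D_4×(1+g_2)/(r−g_2) = 63590.42212/0.079 = 804942.05211
P_0 = D_1/(1+r)^1 + D_2/(1+r)^2 + D_3/(1+r)^3 + D_4/(1+r)^4 + TV/(1+r)^4
    = 37257.52294 + 39547.66425 + 41978.57573 + 44558.91020 + 570241.24316 = 733583.91628

733583.92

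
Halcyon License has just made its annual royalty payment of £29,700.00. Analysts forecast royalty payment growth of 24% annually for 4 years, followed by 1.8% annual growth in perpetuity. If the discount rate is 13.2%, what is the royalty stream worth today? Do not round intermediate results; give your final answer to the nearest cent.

D_1 = 36828.00000
D_2 = 45666.72000
D_3 = 56626.73280
D_4 = 70217.14867
Terminal value at year 4: TV = D_4×(1+g_2)/(r−g_2) = 71481.05735/0.114 = 627026.81884
P_0 = D_1/(1+r)^1 + D_2/(1+r)^2 + D_3/(1+r)^3 + D_4/(1+r)^4 + TV/(1+r)^4
    = 32533.56890 + 35637.47831 + 39037.52041 + 42761.94815 + 381856.69486 = 531827.21062

£531827.21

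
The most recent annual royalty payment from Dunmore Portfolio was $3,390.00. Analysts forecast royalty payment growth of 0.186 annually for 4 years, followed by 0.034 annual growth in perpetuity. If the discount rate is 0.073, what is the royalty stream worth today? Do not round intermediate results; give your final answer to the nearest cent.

D_1 = 4020.54000
D_2 = 4768.36044
D_3 = 5655.27548
D_4 = 6707.15672
Terminal value at year 4: TV = D_4×(1+g_2)/(r−g_2) = 6935.20005/0.039 = 177825.64231
P_0 = D_1/(1+r)^1 + D_2/(1+r)^2 + D_3/(1+r)^3 + D_4/(1+r)^4 + TV/(1+r)^4
    = 3747.00839 + 4141.61412 + 4577.77665 + 5059.87242 + 134151.48923 = 151677.76080

$151677.76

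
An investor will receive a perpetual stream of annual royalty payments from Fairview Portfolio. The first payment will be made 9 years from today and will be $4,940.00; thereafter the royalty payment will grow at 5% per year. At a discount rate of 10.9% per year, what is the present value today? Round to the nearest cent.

$36595.07

Value at end of year 8: C₁ / (r − g) = $4,940.00 / (0.109 − 0.05) = $83,728.8136
Discount to today: PV = $83,728.8136 / (1 + 0.109)^8 = $83,728.8136 / 2.287981 = $36,595.07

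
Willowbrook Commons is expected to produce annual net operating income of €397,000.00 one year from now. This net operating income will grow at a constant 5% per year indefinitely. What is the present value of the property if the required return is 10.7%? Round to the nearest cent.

Growing perpetuity: P = D₁ / (r − g) = €397,000.0000 / (0.107 − 0.05) = €6,964,912.28

€6964912.28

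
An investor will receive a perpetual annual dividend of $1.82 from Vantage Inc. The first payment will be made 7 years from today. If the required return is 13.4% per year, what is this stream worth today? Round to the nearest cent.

$6.39

Value at end of year 6: C / r = $1.82 / 0.134 = $13.5821
Discount to today: PV = $13.5821 / (1 + 0.134)^6 = $13.5821 / 2.126563 = $6.39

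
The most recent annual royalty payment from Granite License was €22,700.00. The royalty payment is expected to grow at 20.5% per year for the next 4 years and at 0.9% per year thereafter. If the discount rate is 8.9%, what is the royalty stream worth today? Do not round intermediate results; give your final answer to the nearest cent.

€546899.67

D_1 = 27353.50000
D_2 = 32960.96750
D_3 = 39717.96584
D_4 = 47860.14883
Terminal value at year 4: TV = D_4×(1+g_2)/(r−g_2) = 48290.89017/0.08 = 603636.12717
P_0 = D_1/(1+r)^1 + D_2/(1+r)^2 + D_3/(1+r)^3 + D_4/(1+r)^4 + TV/(1+r)^4
    = 25117.99816 + 27793.56087 + 30754.12383 + 34030.04519 + 429203.94496 = 546899.67301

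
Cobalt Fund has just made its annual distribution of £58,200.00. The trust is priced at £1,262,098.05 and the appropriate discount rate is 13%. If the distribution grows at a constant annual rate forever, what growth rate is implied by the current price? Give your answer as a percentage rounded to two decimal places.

P = D₀(1+g)/(r−g) ⇒ P(r−g) = D₀(1+g) ⇒ g(P+D₀) = P·r − D₀
g = (P·r − D₀)/(P + D₀) = (£1,262,098.05×0.13 − £58,200.00) / (£1,262,098.05 + £58,200.00) = 0.080189

8.02%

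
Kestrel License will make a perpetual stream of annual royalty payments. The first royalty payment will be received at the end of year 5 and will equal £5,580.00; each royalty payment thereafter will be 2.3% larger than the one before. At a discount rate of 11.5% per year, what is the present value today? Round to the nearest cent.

£39241.62

Value at end of year 4: C₁ / (r − g) = £5,580.00 / (0.115 − 0.023) = £60,652.1739
Discount to today: PV = £60,652.1739 / (1 + 0.115)^4 = £60,652.1739 / 1.545608 = £39,241.62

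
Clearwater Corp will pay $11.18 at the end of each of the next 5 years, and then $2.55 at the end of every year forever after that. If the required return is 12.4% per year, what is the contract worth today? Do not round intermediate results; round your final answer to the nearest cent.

$51.37

PV of 5-year annuity: $11.18 × [1 − (1+0.124)^−5] / 0.124 = 39.90522
Perpetuity value at year 5: $2.55 / 0.124 = 20.56452
PV of perpetuity: 20.56452 / (1+0.124)^5 = 11.46270
Total PV = 39.90522 + 11.46270 = 51.36792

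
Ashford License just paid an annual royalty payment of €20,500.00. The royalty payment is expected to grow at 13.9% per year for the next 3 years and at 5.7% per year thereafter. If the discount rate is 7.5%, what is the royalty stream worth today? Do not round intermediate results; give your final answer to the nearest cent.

D_1 = 23349.50000
D_2 = 26595.08050
D_3 = 30291.79669
Terminal value at year 3: TV = D_3×(1+g_2)/(r−g_2) = 32018.42910/0.018 = 1778801.61671
P_0 = D_1/(1+r)^1 + D_2/(1+r)^2 + D_3/(1+r)^3 + TV/(1+r)^3
    = 21720.46512 + 23013.59048 + 24383.70191 + 1431865.16243 = 1500982.91994

€1500982.92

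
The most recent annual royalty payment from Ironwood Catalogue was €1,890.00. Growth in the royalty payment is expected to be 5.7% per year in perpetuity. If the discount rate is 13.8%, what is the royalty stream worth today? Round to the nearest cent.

€24663.33

D₁ = D₀ × (1 + g) = €1,890.00 × 1.057 = €1,997.7300
Growing perpetuity: P = D₁ / (r − g) = €1,997.7300 / (0.138 − 0.057) = €24,663.33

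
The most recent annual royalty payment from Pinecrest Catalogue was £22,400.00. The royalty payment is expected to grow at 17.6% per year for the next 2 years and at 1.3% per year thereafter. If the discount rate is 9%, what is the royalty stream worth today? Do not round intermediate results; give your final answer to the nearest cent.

D_1 = 26342.40000
D_2 = 30978.66240
Terminal value at year 2: TV = D_2×(1+g_2)/(r−g_2) = 31381.38501/0.077 = 407550.45469
P_0 = D_1/(1+r)^1 + D_2/(1+r)^2 + TV/(1+r)^2
    = 24167.33945 + 26074.12036 + 343027.06396 = 393268.52377

£393268.52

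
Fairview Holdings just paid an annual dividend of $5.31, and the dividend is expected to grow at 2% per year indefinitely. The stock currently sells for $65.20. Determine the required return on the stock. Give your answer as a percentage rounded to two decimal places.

D₁ = $5.31 × 1.02 = $5.4162
P = D₁/(r − g) ⇒ r = D₁/P + g = $5.4162/$65.20 + 0.02 = 0.083071 + 0.02 = 0.103071

10.31%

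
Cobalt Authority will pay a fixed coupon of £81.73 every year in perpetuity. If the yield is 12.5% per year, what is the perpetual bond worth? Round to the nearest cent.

Level perpetuity: PV = C / r = £81.73 / 0.125 = £653.84

£653.84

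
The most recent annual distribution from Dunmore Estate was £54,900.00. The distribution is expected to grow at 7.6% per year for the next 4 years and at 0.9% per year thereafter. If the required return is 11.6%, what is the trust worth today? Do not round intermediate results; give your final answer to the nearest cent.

£647990.65

D_1 = 59072.40000
D_2 = 63561.90240
D_3 = 68392.60698
D_4 = 73590.44511
Terminal value at year 4: TV = D_4×(1+g_2)/(r−g_2) = 74252.75912/0.107 = 693951.01980
P_0 = D_1/(1+r)^1 + D_2/(1+r)^2 + D_3/(1+r)^3 + D_4/(1+r)^4 + TV/(1+r)^4
    = 52932.25806 + 51035.04451 + 49205.83145 + 47442.18158 + 447375.33841 = 647990.65402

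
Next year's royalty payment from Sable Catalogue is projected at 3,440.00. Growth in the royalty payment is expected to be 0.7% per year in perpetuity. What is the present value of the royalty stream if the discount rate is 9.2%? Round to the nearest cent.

40470.59

Growing perpetuity: P = D₁ / (r − g) = 3,440.0000 / (0.092 − 0.007) = 40,470.59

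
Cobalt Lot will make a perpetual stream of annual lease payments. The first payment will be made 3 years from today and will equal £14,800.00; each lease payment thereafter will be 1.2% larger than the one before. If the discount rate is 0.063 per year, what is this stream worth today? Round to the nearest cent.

Value at end of year 2: C₁ / (r − g) = £14,800.00 / (0.063 − 0.012) = £290,196.0784
Discount to today: PV = £290,196.0784 / (1 + 0.063)^2 = £290,196.0784 / 1.129969 = £256,817.73

£256817.73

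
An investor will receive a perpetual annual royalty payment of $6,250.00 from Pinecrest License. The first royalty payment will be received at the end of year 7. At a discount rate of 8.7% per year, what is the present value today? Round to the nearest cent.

Value at end of year 6: C / r = $6,250.00 / 0.087 = $71,839.0805
Discount to today: PV = $71,839.0805 / (1 + 0.087)^6 = $71,839.0805 / 1.649595 = $43,549.53

$43549.53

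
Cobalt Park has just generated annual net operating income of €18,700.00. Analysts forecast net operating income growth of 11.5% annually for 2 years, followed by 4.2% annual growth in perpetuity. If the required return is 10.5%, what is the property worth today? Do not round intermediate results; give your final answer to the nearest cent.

€352824.66

D_1 = 20850.50000
D_2 = 23248.30750
Terminal value at year 2: TV = D_2×(1+g_2)/(r−g_2) = 24224.73641/0.063 = 384519.62563
P_0 = D_1/(1+r)^1 + D_2/(1+r)^2 + TV/(1+r)^2
    = 18869.23077 + 19039.99304 + 314915.44042 = 352824.66422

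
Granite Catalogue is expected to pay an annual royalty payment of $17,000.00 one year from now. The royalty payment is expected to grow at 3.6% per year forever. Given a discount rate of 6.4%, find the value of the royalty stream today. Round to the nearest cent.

$607142.86

Growing perpetuity: P = D₁ / (r − g) = $17,000.0000 / (0.064 − 0.036) = $607,142.86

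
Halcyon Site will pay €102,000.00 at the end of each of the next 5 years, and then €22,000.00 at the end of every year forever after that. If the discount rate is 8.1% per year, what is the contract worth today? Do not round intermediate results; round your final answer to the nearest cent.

€590181.65

PV of 5-year annuity: €102,000.00 × [1 − (1+0.081)^−5] / 0.081 = 406185.30367
Perpetuity value at year 5: €22,000.00 / 0.081 = 271604.93827
PV of perpetuity: 271604.93827 / (1+0.081)^5 = 183996.34336
Total PV = 406185.30367 + 183996.34336 = 590181.64703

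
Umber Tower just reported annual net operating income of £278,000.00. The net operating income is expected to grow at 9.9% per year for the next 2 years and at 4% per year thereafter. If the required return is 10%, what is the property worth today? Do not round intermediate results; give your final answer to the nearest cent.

£5365151.48

D_1 = 305522.00000
D_2 = 335768.67800
Terminal value at year 2: TV = D_2×(1+g_2)/(r−g_2) = 349199.42512/0.06 = 5819990.41867
P_0 = D_1/(1+r)^1 + D_2/(1+r)^2 + TV/(1+r)^2
    = 277747.27273 + 277494.77521 + 4809909.43691 = 5365151.48485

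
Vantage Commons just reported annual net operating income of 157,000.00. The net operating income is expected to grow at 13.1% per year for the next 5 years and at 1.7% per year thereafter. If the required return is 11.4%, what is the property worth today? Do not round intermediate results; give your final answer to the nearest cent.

D_1 = 177567.00000
D_2 = 200828.27700
D_3 = 227136.78129
D_4 = 256891.69964
D_5 = 290544.51229
Terminal value at year 5: TV = D_5×(1+g_2)/(r−g_2) = 295483.76900/0.097 = 3046224.42265
P_0 = D_1/(1+r)^1 + D_2/(1+r)^2 + D_3/(1+r)^3 + D_4/(1+r)^4 + D_5/(1+r)^5 + TV/(1+r)^5
    = 159395.87074 + 161828.30323 + 164297.85544 + 166805.09381 + 169350.59344 + 1775562.40753 = 2597240.12419

2597240.12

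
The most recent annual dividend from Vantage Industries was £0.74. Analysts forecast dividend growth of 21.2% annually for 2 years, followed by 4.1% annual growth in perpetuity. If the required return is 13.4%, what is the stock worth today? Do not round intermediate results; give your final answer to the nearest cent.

D_1 = 0.89688
D_2 = 1.08702
Terminal value at year 2: TV = D_2×(1+g_2)/(r−g_2) = 1.13159/0.093 = 12.16759
P_0 = D_1/(1+r)^1 + D_2/(1+r)^2 + TV/(1+r)^2
    = 0.79090 + 0.84530 + 9.46191 = 11.09811

£11.10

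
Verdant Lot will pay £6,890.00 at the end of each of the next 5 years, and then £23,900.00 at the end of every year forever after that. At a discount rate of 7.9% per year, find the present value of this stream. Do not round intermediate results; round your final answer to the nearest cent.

PV of 5-year annuity: £6,890.00 × [1 − (1+0.079)^−5] / 0.079 = 27582.43031
Perpetuity value at year 5: £23,900.00 / 0.079 = 302531.64557
PV of perpetuity: 302531.64557 / (1+0.079)^5 = 206853.83941
Total PV = 27582.43031 + 206853.83941 = 234436.26972

£234436.27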